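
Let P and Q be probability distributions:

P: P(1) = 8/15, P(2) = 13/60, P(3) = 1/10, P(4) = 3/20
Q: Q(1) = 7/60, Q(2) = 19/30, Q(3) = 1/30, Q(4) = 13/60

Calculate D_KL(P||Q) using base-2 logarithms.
0.9130 bits

D_KL(P||Q) = Σ P(x) log₂(P(x)/Q(x))

Computing term by term:
  P(1)·log₂(P(1)/Q(1)) = (8/15)·log₂((8/15)/(7/60)) = 1.16941
  P(2)·log₂(P(2)/Q(2)) = (13/60)·log₂((13/60)/(19/30)) = -0.33529
  P(3)·log₂(P(3)/Q(3)) = (1/10)·log₂((1/10)/(1/30)) = 0.15850
  P(4)·log₂(P(4)/Q(4)) = (3/20)·log₂((3/20)/(13/60)) = -0.07958

D_KL(P||Q) = 1.16941 - 0.33529 + 0.15850 - 0.07958 = 0.91304 ≈ 0.9130 bits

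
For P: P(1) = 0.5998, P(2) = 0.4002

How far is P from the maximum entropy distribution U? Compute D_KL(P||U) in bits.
0.0289 bits

U(i) = 1/2 for all i

D_KL(P||U) = Σ P(x) log₂(P(x) / (1/2))
           = Σ P(x) log₂(P(x)) + log₂(2)
           = log₂(2) - H(P)

H(P) = -Σ P(x) log₂(P(x)):
  -P(1)·log₂(P(1)) = -(0.5998)·log₂(0.5998) = 0.44232
  -P(2)·log₂(P(2)) = -(0.4002)·log₂(0.4002) = 0.52875
H(P) = 0.44232 + 0.52875 = 0.97107 bits

log₂(2) = 1.00000 bits

D_KL(P||U) = 1.00000 - 0.97107 = 0.02893 ≈ 0.0289 bits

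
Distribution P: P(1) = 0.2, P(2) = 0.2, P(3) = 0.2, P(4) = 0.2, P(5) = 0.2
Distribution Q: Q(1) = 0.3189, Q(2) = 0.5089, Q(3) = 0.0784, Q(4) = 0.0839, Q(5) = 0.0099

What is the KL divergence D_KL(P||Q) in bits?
0.9841 bits

D_KL(P||Q) = Σ P(x) log₂(P(x)/Q(x))

Computing term by term:
  P(1)·log₂(P(1)/Q(1)) = 0.2·log₂(0.2/0.3189) = -0.13462
  P(2)·log₂(P(2)/Q(2)) = 0.2·log₂(0.2/0.5089) = -0.26948
  P(3)·log₂(P(3)/Q(3)) = 0.2·log₂(0.2/0.0784) = 0.27021
  P(4)·log₂(P(4)/Q(4)) = 0.2·log₂(0.2/0.0839) = 0.25065
  P(5)·log₂(P(5)/Q(5)) = 0.2·log₂(0.2/0.0099) = 0.86729

D_KL(P||Q) = -0.13462 - 0.26948 + 0.27021 + 0.25065 + 0.86729 = 0.98405 ≈ 0.9841 bits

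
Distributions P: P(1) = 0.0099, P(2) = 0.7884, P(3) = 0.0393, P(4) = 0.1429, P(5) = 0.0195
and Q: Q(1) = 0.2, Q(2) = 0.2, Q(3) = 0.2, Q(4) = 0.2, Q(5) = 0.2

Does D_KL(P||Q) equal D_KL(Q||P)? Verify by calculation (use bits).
D_KL(P||Q) = 1.2902 bits, D_KL(Q||P) = 1.7097 bits. No — D_KL(P||Q) ≠ D_KL(Q||P) for this pair.

D_KL(P||Q) = Σ P(x) log₂(P(x)/Q(x))

Computing term by term:
  P(1)·log₂(P(1)/Q(1)) = 0.0099·log₂(0.0099/0.2) = -0.04293
  P(2)·log₂(P(2)/Q(2)) = 0.7884·log₂(0.7884/0.2) = 1.56019
  P(3)·log₂(P(3)/Q(3)) = 0.0393·log₂(0.0393/0.2) = -0.09225
  P(4)·log₂(P(4)/Q(4)) = 0.1429·log₂(0.1429/0.2) = -0.06931
  P(5)·log₂(P(5)/Q(5)) = 0.0195·log₂(0.0195/0.2) = -0.06549

D_KL(P||Q) = -0.04293 + 1.56019 - 0.09225 - 0.06931 - 0.06549 = 1.29021 ≈ 1.2902 bits

D_KL(Q||P) = Σ Q(x) log₂(Q(x)/P(x))

Computing term by term:
  Q(1)·log₂(Q(1)/P(1)) = 0.2·log₂(0.2/0.0099) = 0.86729
  Q(2)·log₂(Q(2)/P(2)) = 0.2·log₂(0.2/0.7884) = -0.39579
  Q(3)·log₂(Q(3)/P(3)) = 0.2·log₂(0.2/0.0393) = 0.46948
  Q(4)·log₂(Q(4)/P(4)) = 0.2·log₂(0.2/0.1429) = 0.09700
  Q(5)·log₂(Q(5)/P(5)) = 0.2·log₂(0.2/0.0195) = 0.67169

D_KL(Q||P) = 0.86729 - 0.39579 + 0.46948 + 0.09700 + 0.67169 = 1.70967 ≈ 1.7097 bits

These are NOT equal (difference: 0.4195 bits). KL divergence is asymmetric: D_KL(P||Q) ≠ D_KL(Q||P) in general.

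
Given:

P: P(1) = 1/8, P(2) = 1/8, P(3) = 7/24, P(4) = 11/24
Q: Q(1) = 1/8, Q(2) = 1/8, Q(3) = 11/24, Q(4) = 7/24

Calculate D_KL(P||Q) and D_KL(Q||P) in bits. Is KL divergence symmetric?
D_KL(P||Q) = 0.1087 bits, D_KL(Q||P) = 0.1087 bits. The two values coincide for this particular pair, but no — KL divergence is not symmetric in general.

D_KL(P||Q) = Σ P(x) log₂(P(x)/Q(x))

Computing term by term:
  P(1)·log₂(P(1)/Q(1)) = (1/8)·log₂((1/8)/(1/8)) = 0.00000
  P(2)·log₂(P(2)/Q(2)) = (1/8)·log₂((1/8)/(1/8)) = 0.00000
  P(3)·log₂(P(3)/Q(3)) = (7/24)·log₂((7/24)/(11/24)) = -0.19019
  P(4)·log₂(P(4)/Q(4)) = (11/24)·log₂((11/24)/(7/24)) = 0.29887

D_KL(P||Q) = 0.00000 + 0.00000 - 0.19019 + 0.29887 = 0.10868 ≈ 0.1087 bits

D_KL(Q||P) = Σ Q(x) log₂(Q(x)/P(x))

Computing term by term:
  Q(1)·log₂(Q(1)/P(1)) = (1/8)·log₂((1/8)/(1/8)) = 0.00000
  Q(2)·log₂(Q(2)/P(2)) = (1/8)·log₂((1/8)/(1/8)) = 0.00000
  Q(3)·log₂(Q(3)/P(3)) = (11/24)·log₂((11/24)/(7/24)) = 0.29887
  Q(4)·log₂(Q(4)/P(4)) = (7/24)·log₂((7/24)/(11/24)) = -0.19019

D_KL(Q||P) = 0.00000 + 0.00000 + 0.29887 - 0.19019 = 0.10868 ≈ 0.1087 bits

These ARE equal here. Q is P with outcomes relabeled (Q(3) = P(4), Q(4) = P(3)) by a relabeling that is its own inverse, so the two sums contain exactly the same terms in a different order. This is a special case — KL divergence is not symmetric in general: D_KL(P||Q) ≠ D_KL(Q||P) for most P, Q.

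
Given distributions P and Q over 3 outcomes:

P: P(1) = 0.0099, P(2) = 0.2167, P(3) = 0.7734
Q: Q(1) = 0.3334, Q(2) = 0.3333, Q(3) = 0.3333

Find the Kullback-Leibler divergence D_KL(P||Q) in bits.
0.7544 bits

D_KL(P||Q) = Σ P(x) log₂(P(x)/Q(x))

Computing term by term:
  P(1)·log₂(P(1)/Q(1)) = 0.0099·log₂(0.0099/0.3334) = -0.05023
  P(2)·log₂(P(2)/Q(2)) = 0.2167·log₂(0.2167/0.3333) = -0.13460
  P(3)·log₂(P(3)/Q(3)) = 0.7734·log₂(0.7734/0.3333) = 0.93921

D_KL(P||Q) = -0.05023 - 0.13460 + 0.93921 = 0.75438 ≈ 0.7544 bits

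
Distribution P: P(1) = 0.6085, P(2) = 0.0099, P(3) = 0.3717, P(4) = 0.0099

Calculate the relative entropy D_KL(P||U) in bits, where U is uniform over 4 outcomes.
0.9014 bits

U(i) = 1/4 for all i

D_KL(P||U) = Σ P(x) log₂(P(x) / (1/4))
           = Σ P(x) log₂(P(x)) + log₂(4)
           = log₂(4) - H(P)

H(P) = -Σ P(x) log₂(P(x)):
  -P(1)·log₂(P(1)) = -(0.6085)·log₂(0.6085) = 0.43609
  -P(2)·log₂(P(2)) = -(0.0099)·log₂(0.0099) = 0.06592
  -P(3)·log₂(P(3)) = -(0.3717)·log₂(0.3717) = 0.53071
  -P(4)·log₂(P(4)) = -(0.0099)·log₂(0.0099) = 0.06592
H(P) = 0.43609 + 0.06592 + 0.53071 + 0.06592 = 1.09864 bits

log₂(4) = 2.00000 bits

D_KL(P||U) = 2.00000 - 1.09864 = 0.90136 ≈ 0.9014 bits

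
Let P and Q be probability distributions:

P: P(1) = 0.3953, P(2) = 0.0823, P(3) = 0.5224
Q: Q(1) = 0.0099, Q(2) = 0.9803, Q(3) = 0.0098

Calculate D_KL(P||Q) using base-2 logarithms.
4.8052 bits

D_KL(P||Q) = Σ P(x) log₂(P(x)/Q(x))

Computing term by term:
  P(1)·log₂(P(1)/Q(1)) = 0.3953·log₂(0.3953/0.0099) = 2.10275
  P(2)·log₂(P(2)/Q(2)) = 0.0823·log₂(0.0823/0.9803) = -0.29416
  P(3)·log₂(P(3)/Q(3)) = 0.5224·log₂(0.5224/0.0098) = 2.99661

D_KL(P||Q) = 2.10275 - 0.29416 + 2.99661 = 4.80520 ≈ 4.8052 bits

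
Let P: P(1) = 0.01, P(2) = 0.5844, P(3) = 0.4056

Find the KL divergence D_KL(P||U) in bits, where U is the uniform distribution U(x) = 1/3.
0.5376 bits

U(i) = 1/3 for all i

D_KL(P||U) = Σ P(x) log₂(P(x) / (1/3))
           = Σ P(x) log₂(P(x)) + log₂(3)
           = log₂(3) - H(P)

H(P) = -Σ P(x) log₂(P(x)):
  -P(1)·log₂(P(1)) = -(0.01)·log₂(0.01) = 0.06644
  -P(2)·log₂(P(2)) = -(0.5844)·log₂(0.5844) = 0.45289
  -P(3)·log₂(P(3)) = -(0.4056)·log₂(0.4056) = 0.52804
H(P) = 0.06644 + 0.45289 + 0.52804 = 1.04737 bits

log₂(3) = 1.58496 bits

D_KL(P||U) = 1.58496 - 1.04737 = 0.53759 ≈ 0.5376 bits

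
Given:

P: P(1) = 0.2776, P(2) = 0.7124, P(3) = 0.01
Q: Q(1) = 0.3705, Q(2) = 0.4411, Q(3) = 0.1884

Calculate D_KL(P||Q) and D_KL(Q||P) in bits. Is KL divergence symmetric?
D_KL(P||Q) = 0.3347 bits, D_KL(Q||P) = 0.6473 bits. No, KL divergence is not symmetric.

D_KL(P||Q) = Σ P(x) log₂(P(x)/Q(x))

Computing term by term:
  P(1)·log₂(P(1)/Q(1)) = 0.2776·log₂(0.2776/0.3705) = -0.11561
  P(2)·log₂(P(2)/Q(2)) = 0.7124·log₂(0.7124/0.4411) = 0.49268
  P(3)·log₂(P(3)/Q(3)) = 0.01·log₂(0.01/0.1884) = -0.04236

D_KL(P||Q) = -0.11561 + 0.49268 - 0.04236 = 0.33471 ≈ 0.3347 bits

D_KL(Q||P) = Σ Q(x) log₂(Q(x)/P(x))

Computing term by term:
  Q(1)·log₂(Q(1)/P(1)) = 0.3705·log₂(0.3705/0.2776) = 0.15430
  Q(2)·log₂(Q(2)/P(2)) = 0.4411·log₂(0.4411/0.7124) = -0.30506
  Q(3)·log₂(Q(3)/P(3)) = 0.1884·log₂(0.1884/0.01) = 0.79801

D_KL(Q||P) = 0.15430 - 0.30506 + 0.79801 = 0.64725 ≈ 0.6473 bits

These are NOT equal (difference: 0.3126 bits). KL divergence is asymmetric: D_KL(P||Q) ≠ D_KL(Q||P) in general.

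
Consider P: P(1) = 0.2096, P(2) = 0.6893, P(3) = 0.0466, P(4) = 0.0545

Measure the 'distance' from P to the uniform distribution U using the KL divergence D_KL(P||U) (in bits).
0.7226 bits

U(i) = 1/4 for all i

D_KL(P||U) = Σ P(x) log₂(P(x) / (1/4))
           = Σ P(x) log₂(P(x)) + log₂(4)
           = log₂(4) - H(P)

H(P) = -Σ P(x) log₂(P(x)):
  -P(1)·log₂(P(1)) = -(0.2096)·log₂(0.2096) = 0.47250
  -P(2)·log₂(P(2)) = -(0.6893)·log₂(0.6893) = 0.37001
  -P(3)·log₂(P(3)) = -(0.0466)·log₂(0.0466) = 0.20614
  -P(4)·log₂(P(4)) = -(0.0545)·log₂(0.0545) = 0.22877
H(P) = 0.47250 + 0.37001 + 0.20614 + 0.22877 = 1.27742 bits

log₂(4) = 2.00000 bits

D_KL(P||U) = 2.00000 - 1.27742 = 0.72258 ≈ 0.7226 bits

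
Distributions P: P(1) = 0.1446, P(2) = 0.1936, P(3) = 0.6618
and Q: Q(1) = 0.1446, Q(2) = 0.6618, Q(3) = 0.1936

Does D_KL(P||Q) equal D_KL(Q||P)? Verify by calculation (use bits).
D_KL(P||Q) = 0.8303 bits, D_KL(Q||P) = 0.8303 bits. Yes — for this pair D_KL(P||Q) = D_KL(Q||P).

D_KL(P||Q) = Σ P(x) log₂(P(x)/Q(x))

Computing term by term:
  P(1)·log₂(P(1)/Q(1)) = 0.1446·log₂(0.1446/0.1446) = 0.00000
  P(2)·log₂(P(2)/Q(2)) = 0.1936·log₂(0.1936/0.6618) = -0.34331
  P(3)·log₂(P(3)/Q(3)) = 0.6618·log₂(0.6618/0.1936) = 1.17358

D_KL(P||Q) = 0.00000 - 0.34331 + 1.17358 = 0.83027 ≈ 0.8303 bits

D_KL(Q||P) = Σ Q(x) log₂(Q(x)/P(x))

Computing term by term:
  Q(1)·log₂(Q(1)/P(1)) = 0.1446·log₂(0.1446/0.1446) = 0.00000
  Q(2)·log₂(Q(2)/P(2)) = 0.6618·log₂(0.6618/0.1936) = 1.17358
  Q(3)·log₂(Q(3)/P(3)) = 0.1936·log₂(0.1936/0.6618) = -0.34331

D_KL(Q||P) = 0.00000 + 1.17358 - 0.34331 = 0.83027 ≈ 0.8303 bits

These ARE equal here. Q is P with outcomes relabeled (Q(2) = P(3), Q(3) = P(2)) by a relabeling that is its own inverse, so the two sums contain exactly the same terms in a different order. This is a special case — KL divergence is not symmetric in general: D_KL(P||Q) ≠ D_KL(Q||P) for most P, Q.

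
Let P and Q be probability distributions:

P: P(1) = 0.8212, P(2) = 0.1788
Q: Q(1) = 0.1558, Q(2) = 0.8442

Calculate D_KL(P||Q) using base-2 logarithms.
1.5689 bits

D_KL(P||Q) = Σ P(x) log₂(P(x)/Q(x))

Computing term by term:
  P(1)·log₂(P(1)/Q(1)) = 0.8212·log₂(0.8212/0.1558) = 1.96927
  P(2)·log₂(P(2)/Q(2)) = 0.1788·log₂(0.1788/0.8442) = -0.40038

D_KL(P||Q) = 1.96927 - 0.40038 = 1.56889 ≈ 1.5689 bits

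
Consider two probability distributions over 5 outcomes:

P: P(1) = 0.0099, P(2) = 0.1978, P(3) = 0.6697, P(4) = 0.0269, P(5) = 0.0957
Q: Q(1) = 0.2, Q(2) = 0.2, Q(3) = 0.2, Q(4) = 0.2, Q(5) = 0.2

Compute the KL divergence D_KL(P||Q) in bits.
0.9419 bits

D_KL(P||Q) = Σ P(x) log₂(P(x)/Q(x))

Computing term by term:
  P(1)·log₂(P(1)/Q(1)) = 0.0099·log₂(0.0099/0.2) = -0.04293
  P(2)·log₂(P(2)/Q(2)) = 0.1978·log₂(0.1978/0.2) = -0.00316
  P(3)·log₂(P(3)/Q(3)) = 0.6697·log₂(0.6697/0.2) = 1.16763
  P(4)·log₂(P(4)/Q(4)) = 0.0269·log₂(0.0269/0.2) = -0.07786
  P(5)·log₂(P(5)/Q(5)) = 0.0957·log₂(0.0957/0.2) = -0.10177

D_KL(P||Q) = -0.04293 - 0.00316 + 1.16763 - 0.07786 - 0.10177 = 0.94191 ≈ 0.9419 bits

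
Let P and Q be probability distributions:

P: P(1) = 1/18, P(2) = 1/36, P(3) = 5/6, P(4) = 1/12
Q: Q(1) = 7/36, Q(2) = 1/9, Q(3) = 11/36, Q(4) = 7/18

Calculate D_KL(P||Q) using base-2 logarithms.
0.8651 bits

D_KL(P||Q) = Σ P(x) log₂(P(x)/Q(x))

Computing term by term:
  P(1)·log₂(P(1)/Q(1)) = (1/18)·log₂((1/18)/(7/36)) = -0.10041
  P(2)·log₂(P(2)/Q(2)) = (1/36)·log₂((1/36)/(1/9)) = -0.05556
  P(3)·log₂(P(3)/Q(3)) = (5/6)·log₂((5/6)/(11/36)) = 1.20622
  P(4)·log₂(P(4)/Q(4)) = (1/12)·log₂((1/12)/(7/18)) = -0.18520

D_KL(P||Q) = -0.10041 - 0.05556 + 1.20622 - 0.18520 = 0.86505 ≈ 0.8651 bits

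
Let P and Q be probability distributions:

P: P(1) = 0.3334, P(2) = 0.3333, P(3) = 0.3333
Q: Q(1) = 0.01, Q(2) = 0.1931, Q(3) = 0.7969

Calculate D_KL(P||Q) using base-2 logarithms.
1.5300 bits

D_KL(P||Q) = Σ P(x) log₂(P(x)/Q(x))

Computing term by term:
  P(1)·log₂(P(1)/Q(1)) = 0.3334·log₂(0.3334/0.01) = 1.68673
  P(2)·log₂(P(2)/Q(2)) = 0.3333·log₂(0.3333/0.1931) = 0.26246
  P(3)·log₂(P(3)/Q(3)) = 0.3333·log₂(0.3333/0.7969) = -0.41915

D_KL(P||Q) = 1.68673 + 0.26246 - 0.41915 = 1.53004 ≈ 1.5300 bits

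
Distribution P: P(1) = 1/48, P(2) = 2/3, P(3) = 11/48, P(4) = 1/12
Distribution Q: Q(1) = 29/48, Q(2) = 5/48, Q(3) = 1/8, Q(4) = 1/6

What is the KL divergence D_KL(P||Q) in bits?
1.8012 bits

D_KL(P||Q) = Σ P(x) log₂(P(x)/Q(x))

Computing term by term:
  P(1)·log₂(P(1)/Q(1)) = (1/48)·log₂((1/48)/(29/48)) = -0.10121
  P(2)·log₂(P(2)/Q(2)) = (2/3)·log₂((2/3)/(5/48)) = 1.78538
  P(3)·log₂(P(3)/Q(3)) = (11/48)·log₂((11/48)/(1/8)) = 0.20040
  P(4)·log₂(P(4)/Q(4)) = (1/12)·log₂((1/12)/(1/6)) = -0.08333

D_KL(P||Q) = -0.10121 + 1.78538 + 0.20040 - 0.08333 = 1.80124 ≈ 1.8012 bits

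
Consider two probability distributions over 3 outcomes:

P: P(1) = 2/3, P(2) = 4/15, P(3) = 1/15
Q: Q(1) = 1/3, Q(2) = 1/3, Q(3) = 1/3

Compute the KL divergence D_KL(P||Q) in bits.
0.4260 bits

D_KL(P||Q) = Σ P(x) log₂(P(x)/Q(x))

Computing term by term:
  P(1)·log₂(P(1)/Q(1)) = (2/3)·log₂((2/3)/(1/3)) = 0.66667
  P(2)·log₂(P(2)/Q(2)) = (4/15)·log₂((4/15)/(1/3)) = -0.08585
  P(3)·log₂(P(3)/Q(3)) = (1/15)·log₂((1/15)/(1/3)) = -0.15480

D_KL(P||Q) = 0.66667 - 0.08585 - 0.15480 = 0.42602 ≈ 0.4260 bits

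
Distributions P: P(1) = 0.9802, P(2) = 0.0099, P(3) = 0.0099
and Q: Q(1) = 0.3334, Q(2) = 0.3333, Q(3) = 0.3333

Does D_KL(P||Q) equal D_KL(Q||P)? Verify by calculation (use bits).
D_KL(P||Q) = 1.4246 bits, D_KL(Q||P) = 2.8631 bits. No — D_KL(P||Q) ≠ D_KL(Q||P) for this pair.

D_KL(P||Q) = Σ P(x) log₂(P(x)/Q(x))

Computing term by term:
  P(1)·log₂(P(1)/Q(1)) = 0.9802·log₂(0.9802/0.3334) = 1.52502
  P(2)·log₂(P(2)/Q(2)) = 0.0099·log₂(0.0099/0.3333) = -0.05023
  P(3)·log₂(P(3)/Q(3)) = 0.0099·log₂(0.0099/0.3333) = -0.05023

D_KL(P||Q) = 1.52502 - 0.05023 - 0.05023 = 1.42456 ≈ 1.4246 bits

D_KL(Q||P) = Σ Q(x) log₂(Q(x)/P(x))

Computing term by term:
  Q(1)·log₂(Q(1)/P(1)) = 0.3334·log₂(0.3334/0.9802) = -0.51871
  Q(2)·log₂(Q(2)/P(2)) = 0.3333·log₂(0.3333/0.0099) = 1.69091
  Q(3)·log₂(Q(3)/P(3)) = 0.3333·log₂(0.3333/0.0099) = 1.69091

D_KL(Q||P) = -0.51871 + 1.69091 + 1.69091 = 2.86311 ≈ 2.8631 bits

These are NOT equal (difference: 1.4385 bits). KL divergence is asymmetric: D_KL(P||Q) ≠ D_KL(Q||P) in general.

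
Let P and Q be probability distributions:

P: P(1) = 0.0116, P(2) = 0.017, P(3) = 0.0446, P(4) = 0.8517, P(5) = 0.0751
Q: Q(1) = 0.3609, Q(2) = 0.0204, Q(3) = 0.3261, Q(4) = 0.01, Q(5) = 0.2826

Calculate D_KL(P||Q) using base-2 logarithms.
5.1277 bits

D_KL(P||Q) = Σ P(x) log₂(P(x)/Q(x))

Computing term by term:
  P(1)·log₂(P(1)/Q(1)) = 0.0116·log₂(0.0116/0.3609) = -0.05753
  P(2)·log₂(P(2)/Q(2)) = 0.017·log₂(0.017/0.0204) = -0.00447
  P(3)·log₂(P(3)/Q(3)) = 0.0446·log₂(0.0446/0.3261) = -0.12801
  P(4)·log₂(P(4)/Q(4)) = 0.8517·log₂(0.8517/0.01) = 5.46133
  P(5)·log₂(P(5)/Q(5)) = 0.0751·log₂(0.0751/0.2826) = -0.14358

D_KL(P||Q) = -0.05753 - 0.00447 - 0.12801 + 5.46133 - 0.14358 = 5.12774 ≈ 5.1277 bits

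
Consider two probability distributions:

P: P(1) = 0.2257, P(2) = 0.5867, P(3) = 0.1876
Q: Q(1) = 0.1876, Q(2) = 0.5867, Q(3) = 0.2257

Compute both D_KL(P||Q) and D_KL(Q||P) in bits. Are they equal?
D_KL(P||Q) = 0.0102 bits, D_KL(Q||P) = 0.0102 bits. Yes, in this case they are equal (although KL divergence is not symmetric in general).

D_KL(P||Q) = Σ P(x) log₂(P(x)/Q(x))

Computing term by term:
  P(1)·log₂(P(1)/Q(1)) = 0.2257·log₂(0.2257/0.1876) = 0.06020
  P(2)·log₂(P(2)/Q(2)) = 0.5867·log₂(0.5867/0.5867) = 0.00000
  P(3)·log₂(P(3)/Q(3)) = 0.1876·log₂(0.1876/0.2257) = -0.05004

D_KL(P||Q) = 0.06020 + 0.00000 - 0.05004 = 0.01016 ≈ 0.0102 bits

D_KL(Q||P) = Σ Q(x) log₂(Q(x)/P(x))

Computing term by term:
  Q(1)·log₂(Q(1)/P(1)) = 0.1876·log₂(0.1876/0.2257) = -0.05004
  Q(2)·log₂(Q(2)/P(2)) = 0.5867·log₂(0.5867/0.5867) = 0.00000
  Q(3)·log₂(Q(3)/P(3)) = 0.2257·log₂(0.2257/0.1876) = 0.06020

D_KL(Q||P) = -0.05004 + 0.00000 + 0.06020 = 0.01016 ≈ 0.0102 bits

These ARE equal here. Q is P with outcomes relabeled (Q(1) = P(3), Q(3) = P(1)) by a relabeling that is its own inverse, so the two sums contain exactly the same terms in a different order. This is a special case — KL divergence is not symmetric in general: D_KL(P||Q) ≠ D_KL(Q||P) for most P, Q.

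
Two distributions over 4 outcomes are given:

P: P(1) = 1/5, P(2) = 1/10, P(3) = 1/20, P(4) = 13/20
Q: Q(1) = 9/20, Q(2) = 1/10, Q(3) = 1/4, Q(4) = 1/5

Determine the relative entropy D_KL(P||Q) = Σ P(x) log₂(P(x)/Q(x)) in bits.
0.7552 bits

D_KL(P||Q) = Σ P(x) log₂(P(x)/Q(x))

Computing term by term:
  P(1)·log₂(P(1)/Q(1)) = (1/5)·log₂((1/5)/(9/20)) = -0.23399
  P(2)·log₂(P(2)/Q(2)) = (1/10)·log₂((1/10)/(1/10)) = 0.00000
  P(3)·log₂(P(3)/Q(3)) = (1/20)·log₂((1/20)/(1/4)) = -0.11610
  P(4)·log₂(P(4)/Q(4)) = (13/20)·log₂((13/20)/(1/5)) = 1.10529

D_KL(P||Q) = -0.23399 + 0.00000 - 0.11610 + 1.10529 = 0.75520 ≈ 0.7552 bits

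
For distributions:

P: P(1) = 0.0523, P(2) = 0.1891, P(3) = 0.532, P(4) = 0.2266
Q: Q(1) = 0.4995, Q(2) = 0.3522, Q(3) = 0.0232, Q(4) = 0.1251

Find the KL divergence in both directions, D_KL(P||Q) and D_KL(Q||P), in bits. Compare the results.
D_KL(P||Q) = 2.2585 bits, D_KL(Q||P) = 1.7301 bits. D_KL(P||Q) is larger than D_KL(Q||P) by 0.5284 bits; the two directions differ.

D_KL(P||Q) = Σ P(x) log₂(P(x)/Q(x))

Computing term by term:
  P(1)·log₂(P(1)/Q(1)) = 0.0523·log₂(0.0523/0.4995) = -0.17027
  P(2)·log₂(P(2)/Q(2)) = 0.1891·log₂(0.1891/0.3522) = -0.16967
  P(3)·log₂(P(3)/Q(3)) = 0.532·log₂(0.532/0.0232) = 2.40423
  P(4)·log₂(P(4)/Q(4)) = 0.2266·log₂(0.2266/0.1251) = 0.19421

D_KL(P||Q) = -0.17027 - 0.16967 + 2.40423 + 0.19421 = 2.25850 ≈ 2.2585 bits

D_KL(Q||P) = Σ Q(x) log₂(Q(x)/P(x))

Computing term by term:
  Q(1)·log₂(Q(1)/P(1)) = 0.4995·log₂(0.4995/0.0523) = 1.62617
  Q(2)·log₂(Q(2)/P(2)) = 0.3522·log₂(0.3522/0.1891) = 0.31601
  Q(3)·log₂(Q(3)/P(3)) = 0.0232·log₂(0.0232/0.532) = -0.10485
  Q(4)·log₂(Q(4)/P(4)) = 0.1251·log₂(0.1251/0.2266) = -0.10722

D_KL(Q||P) = 1.62617 + 0.31601 - 0.10485 - 0.10722 = 1.73011 ≈ 1.7301 bits

These are NOT equal (difference: 0.5284 bits). KL divergence is asymmetric: D_KL(P||Q) ≠ D_KL(Q||P) in general.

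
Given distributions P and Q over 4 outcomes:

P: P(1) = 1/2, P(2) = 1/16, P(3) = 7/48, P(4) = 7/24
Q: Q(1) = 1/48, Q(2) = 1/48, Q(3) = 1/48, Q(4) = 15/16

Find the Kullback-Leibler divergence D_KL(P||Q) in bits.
2.3096 bits

D_KL(P||Q) = Σ P(x) log₂(P(x)/Q(x))

Computing term by term:
  P(1)·log₂(P(1)/Q(1)) = (1/2)·log₂((1/2)/(1/48)) = 2.29248
  P(2)·log₂(P(2)/Q(2)) = (1/16)·log₂((1/16)/(1/48)) = 0.09906
  P(3)·log₂(P(3)/Q(3)) = (7/48)·log₂((7/48)/(1/48)) = 0.40941
  P(4)·log₂(P(4)/Q(4)) = (7/24)·log₂((7/24)/(15/16)) = -0.49131

D_KL(P||Q) = 2.29248 + 0.09906 + 0.40941 - 0.49131 = 2.30964 ≈ 2.3096 bits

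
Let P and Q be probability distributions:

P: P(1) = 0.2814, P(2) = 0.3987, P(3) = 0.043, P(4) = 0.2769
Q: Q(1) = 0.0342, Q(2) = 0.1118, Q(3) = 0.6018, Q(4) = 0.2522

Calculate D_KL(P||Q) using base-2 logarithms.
1.4606 bits

D_KL(P||Q) = Σ P(x) log₂(P(x)/Q(x))

Computing term by term:
  P(1)·log₂(P(1)/Q(1)) = 0.2814·log₂(0.2814/0.0342) = 0.85561
  P(2)·log₂(P(2)/Q(2)) = 0.3987·log₂(0.3987/0.1118) = 0.73137
  P(3)·log₂(P(3)/Q(3)) = 0.043·log₂(0.043/0.6018) = -0.16370
  P(4)·log₂(P(4)/Q(4)) = 0.2769·log₂(0.2769/0.2522) = 0.03733

D_KL(P||Q) = 0.85561 + 0.73137 - 0.16370 + 0.03733 = 1.46061 ≈ 1.4606 bits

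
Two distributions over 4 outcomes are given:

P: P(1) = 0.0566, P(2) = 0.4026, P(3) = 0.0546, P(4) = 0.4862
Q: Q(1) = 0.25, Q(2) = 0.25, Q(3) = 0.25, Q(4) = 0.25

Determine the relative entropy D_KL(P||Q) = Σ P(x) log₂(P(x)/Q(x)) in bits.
0.5022 bits

D_KL(P||Q) = Σ P(x) log₂(P(x)/Q(x))

Computing term by term:
  P(1)·log₂(P(1)/Q(1)) = 0.0566·log₂(0.0566/0.25) = -0.12130
  P(2)·log₂(P(2)/Q(2)) = 0.4026·log₂(0.4026/0.25) = 0.27675
  P(3)·log₂(P(3)/Q(3)) = 0.0546·log₂(0.0546/0.25) = -0.11984
  P(4)·log₂(P(4)/Q(4)) = 0.4862·log₂(0.4862/0.25) = 0.46657

D_KL(P||Q) = -0.12130 + 0.27675 - 0.11984 + 0.46657 = 0.50218 ≈ 0.5022 bits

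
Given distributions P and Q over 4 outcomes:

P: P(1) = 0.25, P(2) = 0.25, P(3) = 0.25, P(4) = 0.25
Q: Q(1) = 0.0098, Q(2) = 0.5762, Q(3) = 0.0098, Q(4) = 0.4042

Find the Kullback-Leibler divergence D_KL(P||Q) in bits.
1.8621 bits

D_KL(P||Q) = Σ P(x) log₂(P(x)/Q(x))

Computing term by term:
  P(1)·log₂(P(1)/Q(1)) = 0.25·log₂(0.25/0.0098) = 1.16825
  P(2)·log₂(P(2)/Q(2)) = 0.25·log₂(0.25/0.5762) = -0.30116
  P(3)·log₂(P(3)/Q(3)) = 0.25·log₂(0.25/0.0098) = 1.16825
  P(4)·log₂(P(4)/Q(4)) = 0.25·log₂(0.25/0.4042) = -0.17329

D_KL(P||Q) = 1.16825 - 0.30116 + 1.16825 - 0.17329 = 1.86205 ≈ 1.8621 bits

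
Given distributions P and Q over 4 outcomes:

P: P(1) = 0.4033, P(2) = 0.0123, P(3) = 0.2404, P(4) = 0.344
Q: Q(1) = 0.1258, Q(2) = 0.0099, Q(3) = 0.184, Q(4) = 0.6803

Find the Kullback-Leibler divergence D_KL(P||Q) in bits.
0.4360 bits

D_KL(P||Q) = Σ P(x) log₂(P(x)/Q(x))

Computing term by term:
  P(1)·log₂(P(1)/Q(1)) = 0.4033·log₂(0.4033/0.1258) = 0.67783
  P(2)·log₂(P(2)/Q(2)) = 0.0123·log₂(0.0123/0.0099) = 0.00385
  P(3)·log₂(P(3)/Q(3)) = 0.2404·log₂(0.2404/0.184) = 0.09273
  P(4)·log₂(P(4)/Q(4)) = 0.344·log₂(0.344/0.6803) = -0.33841

D_KL(P||Q) = 0.67783 + 0.00385 + 0.09273 - 0.33841 = 0.43600 ≈ 0.4360 bits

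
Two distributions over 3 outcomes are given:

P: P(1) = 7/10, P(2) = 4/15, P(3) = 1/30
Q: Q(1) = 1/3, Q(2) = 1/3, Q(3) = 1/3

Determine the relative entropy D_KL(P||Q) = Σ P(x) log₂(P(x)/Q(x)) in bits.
0.5527 bits

D_KL(P||Q) = Σ P(x) log₂(P(x)/Q(x))

Computing term by term:
  P(1)·log₂(P(1)/Q(1)) = (7/10)·log₂((7/10)/(1/3)) = 0.74927
  P(2)·log₂(P(2)/Q(2)) = (4/15)·log₂((4/15)/(1/3)) = -0.08585
  P(3)·log₂(P(3)/Q(3)) = (1/30)·log₂((1/30)/(1/3)) = -0.11073

D_KL(P||Q) = 0.74927 - 0.08585 - 0.11073 = 0.55269 ≈ 0.5527 bits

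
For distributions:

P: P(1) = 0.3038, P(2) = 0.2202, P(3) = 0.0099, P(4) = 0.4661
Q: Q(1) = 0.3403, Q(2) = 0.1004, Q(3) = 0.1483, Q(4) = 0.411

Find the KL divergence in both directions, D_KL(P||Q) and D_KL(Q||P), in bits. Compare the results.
D_KL(P||Q) = 0.2457 bits, D_KL(Q||P) = 0.4464 bits. D_KL(Q||P) is larger than D_KL(P||Q) by 0.2007 bits; the two directions differ.

D_KL(P||Q) = Σ P(x) log₂(P(x)/Q(x))

Computing term by term:
  P(1)·log₂(P(1)/Q(1)) = 0.3038·log₂(0.3038/0.3403) = -0.04973
  P(2)·log₂(P(2)/Q(2)) = 0.2202·log₂(0.2202/0.1004) = 0.24950
  P(3)·log₂(P(3)/Q(3)) = 0.0099·log₂(0.0099/0.1483) = -0.03866
  P(4)·log₂(P(4)/Q(4)) = 0.4661·log₂(0.4661/0.411) = 0.08460

D_KL(P||Q) = -0.04973 + 0.24950 - 0.03866 + 0.08460 = 0.24571 ≈ 0.2457 bits

D_KL(Q||P) = Σ Q(x) log₂(Q(x)/P(x))

Computing term by term:
  Q(1)·log₂(Q(1)/P(1)) = 0.3403·log₂(0.3403/0.3038) = 0.05570
  Q(2)·log₂(Q(2)/P(2)) = 0.1004·log₂(0.1004/0.2202) = -0.11376
  Q(3)·log₂(Q(3)/P(3)) = 0.1483·log₂(0.1483/0.0099) = 0.57910
  Q(4)·log₂(Q(4)/P(4)) = 0.411·log₂(0.411/0.4661) = -0.07460

D_KL(Q||P) = 0.05570 - 0.11376 + 0.57910 - 0.07460 = 0.44644 ≈ 0.4464 bits

These are NOT equal (difference: 0.2007 bits). KL divergence is asymmetric: D_KL(P||Q) ≠ D_KL(Q||P) in general.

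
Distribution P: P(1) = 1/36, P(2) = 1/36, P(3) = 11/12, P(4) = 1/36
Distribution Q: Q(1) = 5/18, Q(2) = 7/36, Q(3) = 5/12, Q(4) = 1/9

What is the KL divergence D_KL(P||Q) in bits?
0.8169 bits

D_KL(P||Q) = Σ P(x) log₂(P(x)/Q(x))

Computing term by term:
  P(1)·log₂(P(1)/Q(1)) = (1/36)·log₂((1/36)/(5/18)) = -0.09228
  P(2)·log₂(P(2)/Q(2)) = (1/36)·log₂((1/36)/(7/36)) = -0.07798
  P(3)·log₂(P(3)/Q(3)) = (11/12)·log₂((11/12)/(5/12)) = 1.04271
  P(4)·log₂(P(4)/Q(4)) = (1/36)·log₂((1/36)/(1/9)) = -0.05556

D_KL(P||Q) = -0.09228 - 0.07798 + 1.04271 - 0.05556 = 0.81689 ≈ 0.8169 bits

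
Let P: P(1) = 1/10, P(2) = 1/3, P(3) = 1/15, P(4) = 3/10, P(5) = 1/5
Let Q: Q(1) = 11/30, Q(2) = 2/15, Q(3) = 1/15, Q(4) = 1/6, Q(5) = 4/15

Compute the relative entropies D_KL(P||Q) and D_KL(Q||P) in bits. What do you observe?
D_KL(P||Q) = 0.4246 bits, D_KL(Q||P) = 0.4804 bits. The two directions give different values (D_KL(Q||P) exceeds D_KL(P||Q) by 0.0558 bits): KL divergence is asymmetric.

D_KL(P||Q) = Σ P(x) log₂(P(x)/Q(x))

Computing term by term:
  P(1)·log₂(P(1)/Q(1)) = (1/10)·log₂((1/10)/(11/30)) = -0.18745
  P(2)·log₂(P(2)/Q(2)) = (1/3)·log₂((1/3)/(2/15)) = 0.44064
  P(3)·log₂(P(3)/Q(3)) = (1/15)·log₂((1/15)/(1/15)) = 0.00000
  P(4)·log₂(P(4)/Q(4)) = (3/10)·log₂((3/10)/(1/6)) = 0.25440
  P(5)·log₂(P(5)/Q(5)) = (1/5)·log₂((1/5)/(4/15)) = -0.08301

D_KL(P||Q) = -0.18745 + 0.44064 + 0.00000 + 0.25440 - 0.08301 = 0.42458 ≈ 0.4246 bits

D_KL(Q||P) = Σ Q(x) log₂(Q(x)/P(x))

Computing term by term:
  Q(1)·log₂(Q(1)/P(1)) = (11/30)·log₂((11/30)/(1/10)) = 0.68731
  Q(2)·log₂(Q(2)/P(2)) = (2/15)·log₂((2/15)/(1/3)) = -0.17626
  Q(3)·log₂(Q(3)/P(3)) = (1/15)·log₂((1/15)/(1/15)) = 0.00000
  Q(4)·log₂(Q(4)/P(4)) = (1/6)·log₂((1/6)/(3/10)) = -0.14133
  Q(5)·log₂(Q(5)/P(5)) = (4/15)·log₂((4/15)/(1/5)) = 0.11068

D_KL(Q||P) = 0.68731 - 0.17626 + 0.00000 - 0.14133 + 0.11068 = 0.48040 ≈ 0.4804 bits

These are NOT equal (difference: 0.0558 bits). KL divergence is asymmetric: D_KL(P||Q) ≠ D_KL(Q||P) in general.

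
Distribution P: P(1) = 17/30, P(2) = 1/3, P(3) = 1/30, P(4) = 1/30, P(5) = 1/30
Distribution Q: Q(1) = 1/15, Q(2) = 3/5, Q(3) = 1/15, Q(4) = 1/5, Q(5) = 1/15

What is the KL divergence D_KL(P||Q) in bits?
1.3141 bits

D_KL(P||Q) = Σ P(x) log₂(P(x)/Q(x))

Computing term by term:
  P(1)·log₂(P(1)/Q(1)) = (17/30)·log₂((17/30)/(1/15)) = 1.74956
  P(2)·log₂(P(2)/Q(2)) = (1/3)·log₂((1/3)/(3/5)) = -0.28267
  P(3)·log₂(P(3)/Q(3)) = (1/30)·log₂((1/30)/(1/15)) = -0.03333
  P(4)·log₂(P(4)/Q(4)) = (1/30)·log₂((1/30)/(1/5)) = -0.08617
  P(5)·log₂(P(5)/Q(5)) = (1/30)·log₂((1/30)/(1/15)) = -0.03333

D_KL(P||Q) = 1.74956 - 0.28267 - 0.03333 - 0.08617 - 0.03333 = 1.31406 ≈ 1.3141 bits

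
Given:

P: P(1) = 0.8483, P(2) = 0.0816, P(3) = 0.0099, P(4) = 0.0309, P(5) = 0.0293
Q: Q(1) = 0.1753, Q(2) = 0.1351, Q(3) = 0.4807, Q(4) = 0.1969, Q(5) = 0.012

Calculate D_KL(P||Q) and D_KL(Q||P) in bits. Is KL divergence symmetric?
D_KL(P||Q) = 1.7700 bits, D_KL(Q||P) = 2.9028 bits. No, KL divergence is not symmetric.

D_KL(P||Q) = Σ P(x) log₂(P(x)/Q(x))

Computing term by term:
  P(1)·log₂(P(1)/Q(1)) = 0.8483·log₂(0.8483/0.1753) = 1.92967
  P(2)·log₂(P(2)/Q(2)) = 0.0816·log₂(0.0816/0.1351) = -0.05935
  P(3)·log₂(P(3)/Q(3)) = 0.0099·log₂(0.0099/0.4807) = -0.05546
  P(4)·log₂(P(4)/Q(4)) = 0.0309·log₂(0.0309/0.1969) = -0.08256
  P(5)·log₂(P(5)/Q(5)) = 0.0293·log₂(0.0293/0.012) = 0.03773

D_KL(P||Q) = 1.92967 - 0.05935 - 0.05546 - 0.08256 + 0.03773 = 1.77003 ≈ 1.7700 bits

D_KL(Q||P) = Σ Q(x) log₂(Q(x)/P(x))

Computing term by term:
  Q(1)·log₂(Q(1)/P(1)) = 0.1753·log₂(0.1753/0.8483) = -0.39876
  Q(2)·log₂(Q(2)/P(2)) = 0.1351·log₂(0.1351/0.0816) = 0.09827
  Q(3)·log₂(Q(3)/P(3)) = 0.4807·log₂(0.4807/0.0099) = 2.69267
  Q(4)·log₂(Q(4)/P(4)) = 0.1969·log₂(0.1969/0.0309) = 0.52607
  Q(5)·log₂(Q(5)/P(5)) = 0.012·log₂(0.012/0.0293) = -0.01545

D_KL(Q||P) = -0.39876 + 0.09827 + 2.69267 + 0.52607 - 0.01545 = 2.90280 ≈ 2.9028 bits

These are NOT equal (difference: 1.1328 bits). KL divergence is asymmetric: D_KL(P||Q) ≠ D_KL(Q||P) in general.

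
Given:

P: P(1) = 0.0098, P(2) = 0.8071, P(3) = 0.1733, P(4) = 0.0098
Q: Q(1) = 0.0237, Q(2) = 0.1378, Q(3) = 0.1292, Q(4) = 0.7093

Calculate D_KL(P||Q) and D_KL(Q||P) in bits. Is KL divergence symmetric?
D_KL(P||Q) = 2.0586 bits, D_KL(Q||P) = 4.0057 bits. No, KL divergence is not symmetric.

D_KL(P||Q) = Σ P(x) log₂(P(x)/Q(x))

Computing term by term:
  P(1)·log₂(P(1)/Q(1)) = 0.0098·log₂(0.0098/0.0237) = -0.01249
  P(2)·log₂(P(2)/Q(2)) = 0.8071·log₂(0.8071/0.1378) = 2.05824
  P(3)·log₂(P(3)/Q(3)) = 0.1733·log₂(0.1733/0.1292) = 0.07342
  P(4)·log₂(P(4)/Q(4)) = 0.0098·log₂(0.0098/0.7093) = -0.06054

D_KL(P||Q) = -0.01249 + 2.05824 + 0.07342 - 0.06054 = 2.05863 ≈ 2.0586 bits

D_KL(Q||P) = Σ Q(x) log₂(Q(x)/P(x))

Computing term by term:
  Q(1)·log₂(Q(1)/P(1)) = 0.0237·log₂(0.0237/0.0098) = 0.03019
  Q(2)·log₂(Q(2)/P(2)) = 0.1378·log₂(0.1378/0.8071) = -0.35141
  Q(3)·log₂(Q(3)/P(3)) = 0.1292·log₂(0.1292/0.1733) = -0.05474
  Q(4)·log₂(Q(4)/P(4)) = 0.7093·log₂(0.7093/0.0098) = 4.38168

D_KL(Q||P) = 0.03019 - 0.35141 - 0.05474 + 4.38168 = 4.00572 ≈ 4.0057 bits

These are NOT equal (difference: 1.9471 bits). KL divergence is asymmetric: D_KL(P||Q) ≠ D_KL(Q||P) in general.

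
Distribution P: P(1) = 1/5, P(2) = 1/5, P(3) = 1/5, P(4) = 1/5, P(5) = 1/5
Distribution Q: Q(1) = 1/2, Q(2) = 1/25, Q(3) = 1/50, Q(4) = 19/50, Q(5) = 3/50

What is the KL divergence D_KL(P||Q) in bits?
1.0266 bits

D_KL(P||Q) = Σ P(x) log₂(P(x)/Q(x))

Computing term by term:
  P(1)·log₂(P(1)/Q(1)) = (1/5)·log₂((1/5)/(1/2)) = -0.26439
  P(2)·log₂(P(2)/Q(2)) = (1/5)·log₂((1/5)/(1/25)) = 0.46439
  P(3)·log₂(P(3)/Q(3)) = (1/5)·log₂((1/5)/(1/50)) = 0.66439
  P(4)·log₂(P(4)/Q(4)) = (1/5)·log₂((1/5)/(19/50)) = -0.18520
  P(5)·log₂(P(5)/Q(5)) = (1/5)·log₂((1/5)/(3/50)) = 0.34739

D_KL(P||Q) = -0.26439 + 0.46439 + 0.66439 - 0.18520 + 0.34739 = 1.02658 ≈ 1.0266 bits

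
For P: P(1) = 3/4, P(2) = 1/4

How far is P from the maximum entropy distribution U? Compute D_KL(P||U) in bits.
0.1887 bits

U(i) = 1/2 for all i

D_KL(P||U) = Σ P(x) log₂(P(x) / (1/2))
           = Σ P(x) log₂(P(x)) + log₂(2)
           = log₂(2) - H(P)

H(P) = -Σ P(x) log₂(P(x)):
  -P(1)·log₂(P(1)) = -(3/4)·log₂(3/4) = 0.31128
  -P(2)·log₂(P(2)) = -(1/4)·log₂(1/4) = 0.50000
H(P) = 0.31128 + 0.50000 = 0.81128 bits

log₂(2) = 1.00000 bits

D_KL(P||U) = 1.00000 - 0.81128 = 0.18872 ≈ 0.1887 bits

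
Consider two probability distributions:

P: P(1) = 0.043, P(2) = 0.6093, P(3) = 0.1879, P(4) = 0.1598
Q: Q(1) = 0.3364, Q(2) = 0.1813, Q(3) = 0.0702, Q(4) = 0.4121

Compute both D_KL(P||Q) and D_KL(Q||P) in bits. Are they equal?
D_KL(P||Q) = 0.9864 bits, D_KL(Q||P) = 1.1448 bits. No, they are not equal.

D_KL(P||Q) = Σ P(x) log₂(P(x)/Q(x))

Computing term by term:
  P(1)·log₂(P(1)/Q(1)) = 0.043·log₂(0.043/0.3364) = -0.12761
  P(2)·log₂(P(2)/Q(2)) = 0.6093·log₂(0.6093/0.1813) = 1.06553
  P(3)·log₂(P(3)/Q(3)) = 0.1879·log₂(0.1879/0.0702) = 0.26690
  P(4)·log₂(P(4)/Q(4)) = 0.1598·log₂(0.1598/0.4121) = -0.21840

D_KL(P||Q) = -0.12761 + 1.06553 + 0.26690 - 0.21840 = 0.98642 ≈ 0.9864 bits

D_KL(Q||P) = Σ Q(x) log₂(Q(x)/P(x))

Computing term by term:
  Q(1)·log₂(Q(1)/P(1)) = 0.3364·log₂(0.3364/0.043) = 0.99836
  Q(2)·log₂(Q(2)/P(2)) = 0.1813·log₂(0.1813/0.6093) = -0.31705
  Q(3)·log₂(Q(3)/P(3)) = 0.0702·log₂(0.0702/0.1879) = -0.09971
  Q(4)·log₂(Q(4)/P(4)) = 0.4121·log₂(0.4121/0.1598) = 0.56323

D_KL(Q||P) = 0.99836 - 0.31705 - 0.09971 + 0.56323 = 1.14483 ≈ 1.1448 bits

These are NOT equal (difference: 0.1584 bits). KL divergence is asymmetric: D_KL(P||Q) ≠ D_KL(Q||P) in general.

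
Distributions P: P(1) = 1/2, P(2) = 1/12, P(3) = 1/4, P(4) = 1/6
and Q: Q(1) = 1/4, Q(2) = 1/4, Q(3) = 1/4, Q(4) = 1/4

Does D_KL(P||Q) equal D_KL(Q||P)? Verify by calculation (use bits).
D_KL(P||Q) = 0.2704 bits, D_KL(Q||P) = 0.2925 bits. No — D_KL(P||Q) ≠ D_KL(Q||P) for this pair.

D_KL(P||Q) = Σ P(x) log₂(P(x)/Q(x))

Computing term by term:
  P(1)·log₂(P(1)/Q(1)) = (1/2)·log₂((1/2)/(1/4)) = 0.50000
  P(2)·log₂(P(2)/Q(2)) = (1/12)·log₂((1/12)/(1/4)) = -0.13208
  P(3)·log₂(P(3)/Q(3)) = (1/4)·log₂((1/4)/(1/4)) = 0.00000
  P(4)·log₂(P(4)/Q(4)) = (1/6)·log₂((1/6)/(1/4)) = -0.09749

D_KL(P||Q) = 0.50000 - 0.13208 + 0.00000 - 0.09749 = 0.27043 ≈ 0.2704 bits

D_KL(Q||P) = Σ Q(x) log₂(Q(x)/P(x))

Computing term by term:
  Q(1)·log₂(Q(1)/P(1)) = (1/4)·log₂((1/4)/(1/2)) = -0.25000
  Q(2)·log₂(Q(2)/P(2)) = (1/4)·log₂((1/4)/(1/12)) = 0.39624
  Q(3)·log₂(Q(3)/P(3)) = (1/4)·log₂((1/4)/(1/4)) = 0.00000
  Q(4)·log₂(Q(4)/P(4)) = (1/4)·log₂((1/4)/(1/6)) = 0.14624

D_KL(Q||P) = -0.25000 + 0.39624 + 0.00000 + 0.14624 = 0.29248 ≈ 0.2925 bits

These are NOT equal (difference: 0.0221 bits). KL divergence is asymmetric: D_KL(P||Q) ≠ D_KL(Q||P) in general.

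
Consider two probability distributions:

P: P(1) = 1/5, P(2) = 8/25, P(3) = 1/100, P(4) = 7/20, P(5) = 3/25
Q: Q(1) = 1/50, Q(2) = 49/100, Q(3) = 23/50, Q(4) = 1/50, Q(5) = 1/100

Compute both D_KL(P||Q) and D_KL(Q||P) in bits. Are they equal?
D_KL(P||Q) = 2.2879 bits, D_KL(Q||P) = 2.6572 bits. No, they are not equal.

D_KL(P||Q) = Σ P(x) log₂(P(x)/Q(x))

Computing term by term:
  P(1)·log₂(P(1)/Q(1)) = (1/5)·log₂((1/5)/(1/50)) = 0.66439
  P(2)·log₂(P(2)/Q(2)) = (8/25)·log₂((8/25)/(49/100)) = -0.19671
  P(3)·log₂(P(3)/Q(3)) = (1/100)·log₂((1/100)/(23/50)) = -0.05524
  P(4)·log₂(P(4)/Q(4)) = (7/20)·log₂((7/20)/(1/50)) = 1.44525
  P(5)·log₂(P(5)/Q(5)) = (3/25)·log₂((3/25)/(1/100)) = 0.43020

D_KL(P||Q) = 0.66439 - 0.19671 - 0.05524 + 1.44525 + 0.43020 = 2.28789 ≈ 2.2879 bits

D_KL(Q||P) = Σ Q(x) log₂(Q(x)/P(x))

Computing term by term:
  Q(1)·log₂(Q(1)/P(1)) = (1/50)·log₂((1/50)/(1/5)) = -0.06644
  Q(2)·log₂(Q(2)/P(2)) = (49/100)·log₂((49/100)/(8/25)) = 0.30121
  Q(3)·log₂(Q(3)/P(3)) = (23/50)·log₂((23/50)/(1/100)) = 2.54084
  Q(4)·log₂(Q(4)/P(4)) = (1/50)·log₂((1/50)/(7/20)) = -0.08259
  Q(5)·log₂(Q(5)/P(5)) = (1/100)·log₂((1/100)/(3/25)) = -0.03585

D_KL(Q||P) = -0.06644 + 0.30121 + 2.54084 - 0.08259 - 0.03585 = 2.65717 ≈ 2.6572 bits

These are NOT equal (difference: 0.3693 bits). KL divergence is asymmetric: D_KL(P||Q) ≠ D_KL(Q||P) in general.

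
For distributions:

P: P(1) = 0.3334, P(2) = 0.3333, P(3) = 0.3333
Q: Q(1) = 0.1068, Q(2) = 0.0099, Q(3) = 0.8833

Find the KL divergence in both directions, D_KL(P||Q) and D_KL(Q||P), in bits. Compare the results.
D_KL(P||Q) = 1.7698 bits, D_KL(Q||P) = 1.0164 bits. D_KL(P||Q) is larger than D_KL(Q||P) by 0.7534 bits; the two directions differ.

D_KL(P||Q) = Σ P(x) log₂(P(x)/Q(x))

Computing term by term:
  P(1)·log₂(P(1)/Q(1)) = 0.3334·log₂(0.3334/0.1068) = 0.54756
  P(2)·log₂(P(2)/Q(2)) = 0.3333·log₂(0.3333/0.0099) = 1.69091
  P(3)·log₂(P(3)/Q(3)) = 0.3333·log₂(0.3333/0.8833) = -0.46865

D_KL(P||Q) = 0.54756 + 1.69091 - 0.46865 = 1.76982 ≈ 1.7698 bits

D_KL(Q||P) = Σ Q(x) log₂(Q(x)/P(x))

Computing term by term:
  Q(1)·log₂(Q(1)/P(1)) = 0.1068·log₂(0.1068/0.3334) = -0.17540
  Q(2)·log₂(Q(2)/P(2)) = 0.0099·log₂(0.0099/0.3333) = -0.05023
  Q(3)·log₂(Q(3)/P(3)) = 0.8833·log₂(0.8833/0.3333) = 1.24199

D_KL(Q||P) = -0.17540 - 0.05023 + 1.24199 = 1.01636 ≈ 1.0164 bits

These are NOT equal (difference: 0.7534 bits). KL divergence is asymmetric: D_KL(P||Q) ≠ D_KL(Q||P) in general.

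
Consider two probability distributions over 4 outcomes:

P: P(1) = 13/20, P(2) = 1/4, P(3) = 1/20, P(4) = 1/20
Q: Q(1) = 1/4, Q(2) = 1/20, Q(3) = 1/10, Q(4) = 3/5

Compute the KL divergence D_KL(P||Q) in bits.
1.2473 bits

D_KL(P||Q) = Σ P(x) log₂(P(x)/Q(x))

Computing term by term:
  P(1)·log₂(P(1)/Q(1)) = (13/20)·log₂((13/20)/(1/4)) = 0.89603
  P(2)·log₂(P(2)/Q(2)) = (1/4)·log₂((1/4)/(1/20)) = 0.58048
  P(3)·log₂(P(3)/Q(3)) = (1/20)·log₂((1/20)/(1/10)) = -0.05000
  P(4)·log₂(P(4)/Q(4)) = (1/20)·log₂((1/20)/(3/5)) = -0.17925

D_KL(P||Q) = 0.89603 + 0.58048 - 0.05000 - 0.17925 = 1.24726 ≈ 1.2473 bits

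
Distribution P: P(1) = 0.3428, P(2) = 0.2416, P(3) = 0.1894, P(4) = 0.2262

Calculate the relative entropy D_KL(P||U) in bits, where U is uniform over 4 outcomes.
0.0357 bits

U(i) = 1/4 for all i

D_KL(P||U) = Σ P(x) log₂(P(x) / (1/4))
           = Σ P(x) log₂(P(x)) + log₂(4)
           = log₂(4) - H(P)

H(P) = -Σ P(x) log₂(P(x)):
  -P(1)·log₂(P(1)) = -(0.3428)·log₂(0.3428) = 0.52948
  -P(2)·log₂(P(2)) = -(0.2416)·log₂(0.2416) = 0.49511
  -P(3)·log₂(P(3)) = -(0.1894)·log₂(0.1894) = 0.45465
  -P(4)·log₂(P(4)) = -(0.2262)·log₂(0.2262) = 0.48505
H(P) = 0.52948 + 0.49511 + 0.45465 + 0.48505 = 1.96429 bits

log₂(4) = 2.00000 bits

D_KL(P||U) = 2.00000 - 1.96429 = 0.03571 ≈ 0.0357 bits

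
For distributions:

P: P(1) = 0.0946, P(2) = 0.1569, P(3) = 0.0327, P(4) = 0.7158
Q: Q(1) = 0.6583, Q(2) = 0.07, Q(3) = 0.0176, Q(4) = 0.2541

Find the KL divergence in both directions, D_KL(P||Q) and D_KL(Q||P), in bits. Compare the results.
D_KL(P||Q) = 1.0167 bits, D_KL(Q||P) = 1.3656 bits. D_KL(Q||P) is larger than D_KL(P||Q) by 0.3489 bits; the two directions differ.

D_KL(P||Q) = Σ P(x) log₂(P(x)/Q(x))

Computing term by term:
  P(1)·log₂(P(1)/Q(1)) = 0.0946·log₂(0.0946/0.6583) = -0.26477
  P(2)·log₂(P(2)/Q(2)) = 0.1569·log₂(0.1569/0.07) = 0.18270
  P(3)·log₂(P(3)/Q(3)) = 0.0327·log₂(0.0327/0.0176) = 0.02922
  P(4)·log₂(P(4)/Q(4)) = 0.7158·log₂(0.7158/0.2541) = 1.06952

D_KL(P||Q) = -0.26477 + 0.18270 + 0.02922 + 1.06952 = 1.01667 ≈ 1.0167 bits

D_KL(Q||P) = Σ Q(x) log₂(Q(x)/P(x))

Computing term by term:
  Q(1)·log₂(Q(1)/P(1)) = 0.6583·log₂(0.6583/0.0946) = 1.84247
  Q(2)·log₂(Q(2)/P(2)) = 0.07·log₂(0.07/0.1569) = -0.08151
  Q(3)·log₂(Q(3)/P(3)) = 0.0176·log₂(0.0176/0.0327) = -0.01573
  Q(4)·log₂(Q(4)/P(4)) = 0.2541·log₂(0.2541/0.7158) = -0.37967

D_KL(Q||P) = 1.84247 - 0.08151 - 0.01573 - 0.37967 = 1.36556 ≈ 1.3656 bits

These are NOT equal (difference: 0.3489 bits). KL divergence is asymmetric: D_KL(P||Q) ≠ D_KL(Q||P) in general.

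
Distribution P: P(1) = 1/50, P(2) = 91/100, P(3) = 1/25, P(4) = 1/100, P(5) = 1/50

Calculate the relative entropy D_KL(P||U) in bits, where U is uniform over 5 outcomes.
1.7202 bits

U(i) = 1/5 for all i

D_KL(P||U) = Σ P(x) log₂(P(x) / (1/5))
           = Σ P(x) log₂(P(x)) + log₂(5)
           = log₂(5) - H(P)

H(P) = -Σ P(x) log₂(P(x)):
  -P(1)·log₂(P(1)) = -(1/50)·log₂(1/50) = 0.11288
  -P(2)·log₂(P(2)) = -(91/100)·log₂(91/100) = 0.12382
  -P(3)·log₂(P(3)) = -(1/25)·log₂(1/25) = 0.18575
  -P(4)·log₂(P(4)) = -(1/100)·log₂(1/100) = 0.06644
  -P(5)·log₂(P(5)) = -(1/50)·log₂(1/50) = 0.11288
H(P) = 0.11288 + 0.12382 + 0.18575 + 0.06644 + 0.11288 = 0.60177 bits

log₂(5) = 2.32193 bits

D_KL(P||U) = 2.32193 - 0.60177 = 1.72016 ≈ 1.7202 bits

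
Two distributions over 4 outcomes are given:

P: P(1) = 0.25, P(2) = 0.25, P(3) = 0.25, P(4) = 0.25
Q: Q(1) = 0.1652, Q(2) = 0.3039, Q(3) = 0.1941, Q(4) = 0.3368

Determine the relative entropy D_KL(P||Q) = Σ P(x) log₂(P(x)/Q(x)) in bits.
0.0628 bits

D_KL(P||Q) = Σ P(x) log₂(P(x)/Q(x))

Computing term by term:
  P(1)·log₂(P(1)/Q(1)) = 0.25·log₂(0.25/0.1652) = 0.14943
  P(2)·log₂(P(2)/Q(2)) = 0.25·log₂(0.25/0.3039) = -0.07042
  P(3)·log₂(P(3)/Q(3)) = 0.25·log₂(0.25/0.1941) = 0.09128
  P(4)·log₂(P(4)/Q(4)) = 0.25·log₂(0.25/0.3368) = -0.10749

D_KL(P||Q) = 0.14943 - 0.07042 + 0.09128 - 0.10749 = 0.06280 ≈ 0.0628 bits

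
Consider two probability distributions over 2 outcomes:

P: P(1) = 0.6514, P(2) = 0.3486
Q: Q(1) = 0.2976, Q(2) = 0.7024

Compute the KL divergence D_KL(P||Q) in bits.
0.3839 bits

D_KL(P||Q) = Σ P(x) log₂(P(x)/Q(x))

Computing term by term:
  P(1)·log₂(P(1)/Q(1)) = 0.6514·log₂(0.6514/0.2976) = 0.73619
  P(2)·log₂(P(2)/Q(2)) = 0.3486·log₂(0.3486/0.7024) = -0.35234

D_KL(P||Q) = 0.73619 - 0.35234 = 0.38385 ≈ 0.3839 bits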